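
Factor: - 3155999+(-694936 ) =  - 3^1*5^1 * 11^1*23339^1 = -  3850935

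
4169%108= 65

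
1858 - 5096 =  - 3238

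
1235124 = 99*12476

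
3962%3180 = 782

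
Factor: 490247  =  490247^1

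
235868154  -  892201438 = - 656333284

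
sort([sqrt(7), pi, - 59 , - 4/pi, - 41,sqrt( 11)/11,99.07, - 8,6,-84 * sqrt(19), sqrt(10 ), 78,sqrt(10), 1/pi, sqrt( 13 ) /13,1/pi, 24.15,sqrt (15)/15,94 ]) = [-84*sqrt( 19), - 59, - 41 ,-8, - 4/pi,sqrt (15)/15, sqrt(13)/13,  sqrt(11)/11,1/pi,1/pi,  sqrt(7),pi,  sqrt( 10),sqrt(10) , 6,24.15 , 78,94,99.07]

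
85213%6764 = 4045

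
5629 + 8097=13726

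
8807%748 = 579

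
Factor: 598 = 2^1*13^1*23^1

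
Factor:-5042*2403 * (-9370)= 2^2*3^3*5^1*89^1*937^1 * 2521^1 = 113526226620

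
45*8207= 369315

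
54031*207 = 11184417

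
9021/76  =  9021/76 = 118.70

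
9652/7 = 9652/7 = 1378.86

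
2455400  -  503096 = 1952304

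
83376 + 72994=156370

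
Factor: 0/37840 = 0 = 0^1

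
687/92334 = 229/30778  =  0.01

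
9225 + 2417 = 11642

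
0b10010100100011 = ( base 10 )9507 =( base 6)112003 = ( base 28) c3f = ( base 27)D13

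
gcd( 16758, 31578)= 114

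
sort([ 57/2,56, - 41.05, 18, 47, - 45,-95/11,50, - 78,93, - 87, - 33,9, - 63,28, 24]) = [ - 87,-78, - 63,-45, - 41.05, - 33, - 95/11,9, 18,24,28,57/2,47,50,56, 93] 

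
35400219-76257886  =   - 40857667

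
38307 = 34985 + 3322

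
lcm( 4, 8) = 8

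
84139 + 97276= 181415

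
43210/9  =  43210/9 = 4801.11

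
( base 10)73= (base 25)2N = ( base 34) 25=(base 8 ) 111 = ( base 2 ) 1001001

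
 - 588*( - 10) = 5880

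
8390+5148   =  13538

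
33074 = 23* 1438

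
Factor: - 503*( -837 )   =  3^3*31^1 * 503^1 = 421011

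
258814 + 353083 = 611897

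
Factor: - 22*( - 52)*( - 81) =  - 2^3*3^4 * 11^1*13^1 = - 92664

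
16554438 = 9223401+7331037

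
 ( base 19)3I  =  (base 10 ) 75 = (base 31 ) 2d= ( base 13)5A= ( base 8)113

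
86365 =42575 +43790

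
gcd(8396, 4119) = 1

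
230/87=2+56/87= 2.64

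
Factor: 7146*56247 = 2^1 * 3^3* 397^1 * 18749^1 = 401941062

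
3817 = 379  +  3438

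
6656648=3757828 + 2898820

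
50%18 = 14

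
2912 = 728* 4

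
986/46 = 493/23 = 21.43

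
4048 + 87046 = 91094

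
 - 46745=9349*( - 5)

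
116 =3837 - 3721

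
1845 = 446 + 1399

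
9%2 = 1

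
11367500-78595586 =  - 67228086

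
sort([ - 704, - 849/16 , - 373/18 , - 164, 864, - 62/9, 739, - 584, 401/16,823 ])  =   [ - 704, - 584 ,  -  164, - 849/16, - 373/18, - 62/9, 401/16,739,823,864 ]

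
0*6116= 0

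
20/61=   20/61 = 0.33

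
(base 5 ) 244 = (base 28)2i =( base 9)82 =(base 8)112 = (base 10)74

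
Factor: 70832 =2^4*19^1*233^1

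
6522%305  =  117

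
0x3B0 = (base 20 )274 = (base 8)1660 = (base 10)944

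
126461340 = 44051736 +82409604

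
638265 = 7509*85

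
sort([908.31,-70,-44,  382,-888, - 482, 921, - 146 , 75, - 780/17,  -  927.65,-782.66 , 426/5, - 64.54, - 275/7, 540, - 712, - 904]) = [ - 927.65, - 904, - 888, - 782.66, - 712, - 482, - 146, - 70, - 64.54, - 780/17, - 44, - 275/7, 75, 426/5, 382, 540, 908.31,  921]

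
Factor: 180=2^2 * 3^2*5^1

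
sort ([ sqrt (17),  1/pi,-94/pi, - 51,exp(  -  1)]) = [ - 51,  -  94/pi,1/pi, exp(  -  1) , sqrt(17 )] 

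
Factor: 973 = 7^1*139^1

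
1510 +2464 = 3974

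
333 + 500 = 833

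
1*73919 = 73919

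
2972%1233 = 506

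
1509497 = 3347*451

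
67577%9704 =9353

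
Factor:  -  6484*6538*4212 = -2^5 * 3^4*7^1 * 13^1*467^1*1621^1 = -178556755104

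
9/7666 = 9/7666=0.00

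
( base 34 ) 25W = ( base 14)CB8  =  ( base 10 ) 2514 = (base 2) 100111010010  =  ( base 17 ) 8bf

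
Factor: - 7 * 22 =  - 2^1 * 7^1*11^1 = - 154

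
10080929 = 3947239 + 6133690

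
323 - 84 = 239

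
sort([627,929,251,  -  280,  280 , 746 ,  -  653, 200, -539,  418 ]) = [ - 653,  -  539,-280,200, 251,280,418,627,746,929] 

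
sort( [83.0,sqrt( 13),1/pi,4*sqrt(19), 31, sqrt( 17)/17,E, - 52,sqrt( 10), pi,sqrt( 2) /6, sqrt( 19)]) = [  -  52, sqrt(2 )/6 , sqrt (17 )/17, 1/pi,  E,  pi,sqrt ( 10 ),  sqrt(13), sqrt( 19), 4*  sqrt( 19 ),31,83.0 ] 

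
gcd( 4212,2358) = 18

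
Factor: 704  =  2^6*11^1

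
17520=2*8760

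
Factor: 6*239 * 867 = 2^1*3^2*17^2*239^1 = 1243278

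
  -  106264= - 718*148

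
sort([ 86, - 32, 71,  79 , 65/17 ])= [ - 32,65/17, 71, 79, 86]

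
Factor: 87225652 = 2^2*21806413^1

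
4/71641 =4/71641 =0.00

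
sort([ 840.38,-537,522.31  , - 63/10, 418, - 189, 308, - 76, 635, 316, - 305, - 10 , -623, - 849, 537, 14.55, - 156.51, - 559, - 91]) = [ - 849 , - 623, - 559, - 537,- 305, - 189, - 156.51,-91, - 76, - 10,- 63/10, 14.55, 308, 316, 418, 522.31,  537, 635, 840.38]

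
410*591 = 242310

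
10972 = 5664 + 5308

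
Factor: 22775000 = 2^3*5^5*911^1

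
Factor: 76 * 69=5244 =2^2 * 3^1*19^1*23^1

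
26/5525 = 2/425= 0.00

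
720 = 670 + 50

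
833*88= 73304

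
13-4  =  9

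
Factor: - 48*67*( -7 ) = 22512 = 2^4*3^1*7^1*67^1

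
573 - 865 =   -  292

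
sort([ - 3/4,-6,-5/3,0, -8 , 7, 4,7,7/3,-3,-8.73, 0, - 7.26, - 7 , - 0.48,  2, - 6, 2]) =[ - 8.73, -8 ,  -  7.26,-7, - 6, - 6, - 3, -5/3, - 3/4, - 0.48,0,0,2,  2,7/3,4,7,  7]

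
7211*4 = 28844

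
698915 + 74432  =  773347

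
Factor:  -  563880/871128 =-3^( - 2 )*5^1 * 109^(-1)*127^1 =-635/981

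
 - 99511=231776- 331287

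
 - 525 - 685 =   -  1210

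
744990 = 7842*95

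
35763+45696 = 81459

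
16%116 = 16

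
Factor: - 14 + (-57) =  - 71^1  =  - 71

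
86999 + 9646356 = 9733355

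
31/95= 31/95= 0.33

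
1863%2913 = 1863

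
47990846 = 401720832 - 353729986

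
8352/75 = 111 + 9/25 = 111.36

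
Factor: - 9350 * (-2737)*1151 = 29455183450 = 2^1*5^2*7^1 * 11^1*17^2*23^1*1151^1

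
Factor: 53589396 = 2^2*3^1*7^1*97^1*6577^1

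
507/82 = 507/82= 6.18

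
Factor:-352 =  - 2^5*11^1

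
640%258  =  124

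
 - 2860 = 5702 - 8562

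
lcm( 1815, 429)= 23595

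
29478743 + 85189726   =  114668469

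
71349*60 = 4280940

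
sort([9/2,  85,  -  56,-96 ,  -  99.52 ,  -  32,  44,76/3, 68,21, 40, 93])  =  [-99.52,- 96, - 56,-32, 9/2, 21,76/3,40 , 44,68, 85, 93] 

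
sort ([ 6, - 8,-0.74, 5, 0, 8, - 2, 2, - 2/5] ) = [ - 8, - 2, - 0.74, - 2/5 , 0, 2, 5, 6, 8 ] 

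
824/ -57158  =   - 412/28579= - 0.01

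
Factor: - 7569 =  - 3^2 * 29^2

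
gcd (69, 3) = 3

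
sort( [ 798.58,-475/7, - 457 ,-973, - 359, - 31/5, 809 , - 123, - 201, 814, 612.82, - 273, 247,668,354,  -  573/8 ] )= [-973, - 457,-359,  -  273,-201, - 123,- 573/8 , - 475/7, - 31/5, 247, 354, 612.82,  668, 798.58, 809, 814]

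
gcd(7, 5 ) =1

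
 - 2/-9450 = 1/4725 = 0.00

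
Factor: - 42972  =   - 2^2*3^1*3581^1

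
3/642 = 1/214 = 0.00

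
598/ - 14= -299/7 = -42.71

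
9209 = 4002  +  5207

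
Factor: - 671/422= - 2^(-1 )*11^1*61^1*211^( - 1 )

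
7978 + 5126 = 13104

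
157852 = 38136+119716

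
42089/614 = 42089/614 = 68.55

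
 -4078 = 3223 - 7301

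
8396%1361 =230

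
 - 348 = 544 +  - 892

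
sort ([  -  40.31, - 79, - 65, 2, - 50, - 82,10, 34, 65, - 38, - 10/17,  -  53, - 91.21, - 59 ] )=[ - 91.21 , - 82,-79,-65, - 59, - 53,-50, - 40.31, - 38, - 10/17 , 2,10,34,65]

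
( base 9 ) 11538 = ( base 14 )2b62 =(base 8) 17062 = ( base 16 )1E32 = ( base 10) 7730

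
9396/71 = 9396/71=132.34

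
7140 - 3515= 3625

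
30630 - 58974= - 28344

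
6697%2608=1481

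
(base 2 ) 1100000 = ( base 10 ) 96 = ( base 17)5B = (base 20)4g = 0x60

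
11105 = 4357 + 6748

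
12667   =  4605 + 8062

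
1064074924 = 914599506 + 149475418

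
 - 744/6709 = - 1 + 5965/6709 = - 0.11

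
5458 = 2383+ 3075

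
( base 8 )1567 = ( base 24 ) 1CN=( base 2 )1101110111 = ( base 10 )887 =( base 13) 533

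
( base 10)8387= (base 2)10000011000011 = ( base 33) 7n5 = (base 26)caf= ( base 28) AJF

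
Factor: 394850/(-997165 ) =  - 2^1*5^1 * 13^( - 1) * 23^( - 2 )*29^(-1) * 53^1*149^1 = -78970/199433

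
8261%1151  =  204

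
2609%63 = 26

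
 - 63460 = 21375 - 84835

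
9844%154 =142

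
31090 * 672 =20892480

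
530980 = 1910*278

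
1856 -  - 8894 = 10750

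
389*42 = 16338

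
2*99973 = 199946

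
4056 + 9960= 14016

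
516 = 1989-1473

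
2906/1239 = 2906/1239 = 2.35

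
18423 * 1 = 18423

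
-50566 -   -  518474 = 467908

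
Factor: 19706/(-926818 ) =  - 9853/463409 = - 59^1*163^(-1 )*167^1 * 2843^(  -  1)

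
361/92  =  361/92 = 3.92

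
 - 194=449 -643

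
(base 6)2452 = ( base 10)608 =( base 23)13a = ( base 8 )1140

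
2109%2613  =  2109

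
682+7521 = 8203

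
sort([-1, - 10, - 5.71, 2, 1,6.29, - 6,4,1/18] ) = [ - 10, - 6, - 5.71 , - 1,  1/18 , 1,  2, 4, 6.29]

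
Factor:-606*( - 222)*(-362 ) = - 2^3*3^2*37^1*101^1 * 181^1 = -48700584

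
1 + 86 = 87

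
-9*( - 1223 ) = 11007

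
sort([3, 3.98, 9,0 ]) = [0,3,3.98 , 9 ] 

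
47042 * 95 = 4468990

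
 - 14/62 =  - 7/31 = - 0.23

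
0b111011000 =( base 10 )472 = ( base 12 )334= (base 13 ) 2A4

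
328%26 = 16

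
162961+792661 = 955622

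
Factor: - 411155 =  - 5^1*82231^1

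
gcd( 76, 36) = 4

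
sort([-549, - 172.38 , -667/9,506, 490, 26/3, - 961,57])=[ - 961, - 549 , -172.38, - 667/9, 26/3, 57,490, 506]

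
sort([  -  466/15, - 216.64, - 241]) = [ - 241,  -  216.64, - 466/15] 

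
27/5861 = 27/5861 = 0.00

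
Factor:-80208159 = - 3^1*17^1*181^1* 8689^1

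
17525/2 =8762 + 1/2= 8762.50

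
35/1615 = 7/323 = 0.02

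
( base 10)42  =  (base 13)33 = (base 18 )26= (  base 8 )52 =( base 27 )1F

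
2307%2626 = 2307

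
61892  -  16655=45237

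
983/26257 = 983/26257=0.04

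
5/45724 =5/45724=0.00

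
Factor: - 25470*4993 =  - 2^1*3^2*5^1*283^1*4993^1=-127171710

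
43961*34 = 1494674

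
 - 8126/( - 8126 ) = 1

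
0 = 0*9034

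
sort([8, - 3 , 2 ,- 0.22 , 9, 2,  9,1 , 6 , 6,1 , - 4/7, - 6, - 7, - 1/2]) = [ - 7, - 6, - 3, - 4/7, - 1/2, - 0.22,  1,  1,2,  2,6, 6,8, 9, 9 ] 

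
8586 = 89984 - 81398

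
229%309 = 229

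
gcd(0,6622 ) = 6622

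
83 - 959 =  - 876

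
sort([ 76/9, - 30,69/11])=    [-30, 69/11, 76/9 ] 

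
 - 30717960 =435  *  ( - 70616)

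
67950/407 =67950/407  =  166.95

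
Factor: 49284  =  2^2*3^2*37^2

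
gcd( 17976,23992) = 8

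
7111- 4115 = 2996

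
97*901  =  87397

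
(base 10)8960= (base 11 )6806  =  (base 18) 19be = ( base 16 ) 2300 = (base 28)bc0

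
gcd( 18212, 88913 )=1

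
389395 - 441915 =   -  52520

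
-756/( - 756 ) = 1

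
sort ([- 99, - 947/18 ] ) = [-99, - 947/18 ] 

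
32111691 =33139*969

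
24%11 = 2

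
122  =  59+63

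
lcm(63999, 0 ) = 0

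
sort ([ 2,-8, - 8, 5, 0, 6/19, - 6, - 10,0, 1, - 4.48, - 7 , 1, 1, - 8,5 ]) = [ - 10, - 8, - 8, - 8,-7,  -  6, - 4.48,0,  0, 6/19, 1 , 1,1, 2 , 5,5]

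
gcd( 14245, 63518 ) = 7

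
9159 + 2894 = 12053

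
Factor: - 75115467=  - 3^2*7^1*73^1*16333^1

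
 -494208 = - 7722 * 64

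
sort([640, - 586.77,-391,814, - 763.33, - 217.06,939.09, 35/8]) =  [  -  763.33 , - 586.77, - 391, - 217.06,35/8 , 640, 814,939.09]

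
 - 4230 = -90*47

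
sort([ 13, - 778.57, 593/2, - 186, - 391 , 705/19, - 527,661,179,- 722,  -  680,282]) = [ - 778.57, - 722, - 680, - 527,  -  391, - 186, 13,705/19 , 179,282, 593/2,661]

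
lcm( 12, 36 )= 36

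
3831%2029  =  1802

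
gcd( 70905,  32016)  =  87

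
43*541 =23263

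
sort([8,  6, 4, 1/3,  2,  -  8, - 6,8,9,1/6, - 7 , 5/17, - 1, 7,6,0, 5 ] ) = [ - 8, - 7, - 6, - 1, 0,  1/6,5/17,  1/3, 2, 4, 5, 6,  6, 7, 8, 8 , 9 ]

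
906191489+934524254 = 1840715743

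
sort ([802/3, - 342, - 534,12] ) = [ - 534, - 342, 12, 802/3 ]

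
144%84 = 60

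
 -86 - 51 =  - 137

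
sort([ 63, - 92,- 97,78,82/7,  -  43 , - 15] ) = [ - 97, - 92,-43,-15,  82/7,63,78]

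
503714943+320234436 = 823949379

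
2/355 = 2/355=0.01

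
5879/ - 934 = -5879/934 = - 6.29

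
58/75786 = 29/37893 =0.00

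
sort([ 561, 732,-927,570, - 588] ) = [ - 927,-588,  561,570, 732] 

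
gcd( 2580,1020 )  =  60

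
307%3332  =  307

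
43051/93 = 43051/93 = 462.91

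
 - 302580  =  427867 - 730447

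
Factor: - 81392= - 2^4*5087^1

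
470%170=130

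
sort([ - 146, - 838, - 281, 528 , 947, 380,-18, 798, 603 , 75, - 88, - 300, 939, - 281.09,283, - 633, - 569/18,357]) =[ - 838, -633 , - 300,-281.09, - 281, - 146, - 88, - 569/18, -18, 75, 283, 357, 380,528,603,798,939, 947 ] 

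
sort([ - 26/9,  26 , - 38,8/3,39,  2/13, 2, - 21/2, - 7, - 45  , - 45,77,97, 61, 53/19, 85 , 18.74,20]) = [ - 45,-45,-38, - 21/2, -7,- 26/9, 2/13,2,8/3, 53/19,18.74,  20, 26, 39,61, 77,85,97]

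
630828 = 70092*9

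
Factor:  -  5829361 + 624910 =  - 3^1*7^1*47^1*5273^1 = -5204451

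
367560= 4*91890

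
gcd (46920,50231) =1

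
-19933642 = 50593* (-394)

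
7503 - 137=7366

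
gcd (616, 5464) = 8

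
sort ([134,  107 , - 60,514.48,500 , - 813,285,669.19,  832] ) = [ - 813,-60, 107, 134,285 , 500,514.48, 669.19 , 832 ] 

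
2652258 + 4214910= 6867168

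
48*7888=378624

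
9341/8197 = 9341/8197 = 1.14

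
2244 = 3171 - 927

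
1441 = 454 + 987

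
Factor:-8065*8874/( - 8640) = 795209/96 = 2^( - 5)*3^( - 1)*17^1*29^1*1613^1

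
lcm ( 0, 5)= 0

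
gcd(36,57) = 3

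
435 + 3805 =4240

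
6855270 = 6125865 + 729405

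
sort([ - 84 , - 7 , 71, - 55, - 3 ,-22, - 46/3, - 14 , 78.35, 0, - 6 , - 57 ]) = [ - 84, - 57, - 55, - 22, - 46/3,- 14, - 7 ,-6, - 3, 0, 71,78.35 ]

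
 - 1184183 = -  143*8281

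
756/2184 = 9/26 = 0.35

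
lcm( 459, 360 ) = 18360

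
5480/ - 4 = -1370 + 0/1 = - 1370.00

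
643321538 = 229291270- - 414030268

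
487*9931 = 4836397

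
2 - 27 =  - 25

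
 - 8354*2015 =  - 16833310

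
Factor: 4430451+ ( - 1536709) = 2893742 = 2^1*1446871^1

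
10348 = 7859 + 2489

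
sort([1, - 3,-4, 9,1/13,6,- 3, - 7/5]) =[ - 4,-3, - 3, - 7/5, 1/13,1  ,  6, 9]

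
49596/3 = 16532 = 16532.00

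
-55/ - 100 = 11/20 = 0.55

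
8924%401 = 102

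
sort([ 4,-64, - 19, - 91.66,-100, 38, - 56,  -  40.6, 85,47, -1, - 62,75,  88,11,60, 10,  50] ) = [-100, - 91.66,-64, - 62, - 56,-40.6, - 19, - 1, 4,10, 11, 38,47, 50, 60, 75,85,88]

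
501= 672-171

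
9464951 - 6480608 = 2984343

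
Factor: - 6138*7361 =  - 2^1*3^2*11^1*17^1*31^1 * 433^1 = -45181818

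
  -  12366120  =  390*( - 31708) 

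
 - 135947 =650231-786178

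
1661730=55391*30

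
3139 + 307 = 3446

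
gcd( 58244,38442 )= 2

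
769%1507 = 769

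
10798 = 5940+4858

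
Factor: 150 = 2^1*3^1*5^2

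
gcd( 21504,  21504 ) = 21504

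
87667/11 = 7969  +  8/11 = 7969.73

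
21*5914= 124194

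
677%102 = 65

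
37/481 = 1/13 = 0.08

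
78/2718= 13/453 = 0.03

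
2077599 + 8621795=10699394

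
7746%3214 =1318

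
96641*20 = 1932820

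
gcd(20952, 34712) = 8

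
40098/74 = 20049/37  =  541.86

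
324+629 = 953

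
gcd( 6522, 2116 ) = 2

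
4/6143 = 4/6143 = 0.00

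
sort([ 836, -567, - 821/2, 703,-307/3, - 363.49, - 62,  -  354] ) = [ - 567, - 821/2, - 363.49, - 354, - 307/3, - 62,703,836 ] 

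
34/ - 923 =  - 34/923 = - 0.04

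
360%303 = 57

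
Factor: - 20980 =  - 2^2 * 5^1*1049^1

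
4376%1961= 454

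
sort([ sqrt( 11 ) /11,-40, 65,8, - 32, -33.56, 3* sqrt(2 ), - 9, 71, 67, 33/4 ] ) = [ - 40, - 33.56,-32, - 9, sqrt(11 )/11, 3*sqrt(2 ), 8, 33/4, 65, 67, 71]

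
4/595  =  4/595 = 0.01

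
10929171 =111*98461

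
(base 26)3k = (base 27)3h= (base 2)1100010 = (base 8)142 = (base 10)98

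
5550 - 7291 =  - 1741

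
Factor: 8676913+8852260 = 89^2*  2213^1 = 17529173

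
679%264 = 151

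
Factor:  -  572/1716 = -1/3 = - 3^(- 1)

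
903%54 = 39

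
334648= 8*41831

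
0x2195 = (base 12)4b85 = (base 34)7et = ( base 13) 3BB4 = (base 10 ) 8597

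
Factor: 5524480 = 2^10 * 5^1 * 13^1*83^1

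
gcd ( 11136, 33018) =6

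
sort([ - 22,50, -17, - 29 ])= [ - 29,-22  , - 17,50]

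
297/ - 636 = - 99/212 = -0.47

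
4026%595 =456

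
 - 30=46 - 76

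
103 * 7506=773118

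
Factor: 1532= 2^2 * 383^1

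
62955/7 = 62955/7  =  8993.57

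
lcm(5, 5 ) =5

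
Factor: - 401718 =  - 2^1 * 3^1*23^1*41^1 * 71^1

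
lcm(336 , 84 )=336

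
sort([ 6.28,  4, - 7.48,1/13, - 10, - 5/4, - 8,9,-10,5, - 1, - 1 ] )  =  [ - 10,- 10,- 8, - 7.48,-5/4,-1, - 1,1/13, 4, 5, 6.28,9]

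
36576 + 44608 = 81184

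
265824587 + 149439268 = 415263855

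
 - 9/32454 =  - 1 + 3605/3606 = - 0.00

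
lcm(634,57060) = 57060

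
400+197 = 597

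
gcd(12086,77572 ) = 2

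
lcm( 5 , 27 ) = 135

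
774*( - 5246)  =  -4060404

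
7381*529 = 3904549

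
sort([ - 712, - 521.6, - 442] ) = [- 712,  -  521.6, - 442]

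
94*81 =7614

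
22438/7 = 22438/7  =  3205.43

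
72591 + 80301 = 152892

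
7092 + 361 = 7453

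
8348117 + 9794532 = 18142649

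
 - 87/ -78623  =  87/78623 = 0.00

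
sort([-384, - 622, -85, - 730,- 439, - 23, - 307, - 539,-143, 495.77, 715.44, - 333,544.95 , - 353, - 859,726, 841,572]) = [ - 859 , - 730,  -  622, - 539,-439, - 384, - 353,-333,  -  307, - 143,-85, - 23, 495.77, 544.95, 572,715.44, 726, 841] 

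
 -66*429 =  - 28314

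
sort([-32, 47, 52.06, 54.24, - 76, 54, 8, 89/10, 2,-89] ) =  [-89, - 76, - 32,2 , 8 , 89/10, 47,  52.06, 54,54.24] 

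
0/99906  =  0 = 0.00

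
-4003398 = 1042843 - 5046241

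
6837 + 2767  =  9604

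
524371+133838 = 658209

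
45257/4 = 45257/4 = 11314.25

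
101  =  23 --78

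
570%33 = 9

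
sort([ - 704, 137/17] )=[ - 704,137/17 ]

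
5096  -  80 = 5016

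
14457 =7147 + 7310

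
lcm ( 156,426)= 11076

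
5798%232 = 230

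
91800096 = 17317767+74482329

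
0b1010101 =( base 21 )41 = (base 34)2h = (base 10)85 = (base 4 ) 1111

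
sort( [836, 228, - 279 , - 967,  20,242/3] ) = [ - 967, - 279,  20,  242/3,228,836]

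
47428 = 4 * 11857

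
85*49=4165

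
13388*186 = 2490168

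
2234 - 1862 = 372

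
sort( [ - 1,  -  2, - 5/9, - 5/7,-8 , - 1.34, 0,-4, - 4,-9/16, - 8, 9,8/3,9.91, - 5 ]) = [ - 8, - 8,-5,- 4, - 4, - 2,  -  1.34, - 1, - 5/7,- 9/16, - 5/9,0,  8/3,9,  9.91 ]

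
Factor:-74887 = -74887^1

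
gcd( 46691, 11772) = 1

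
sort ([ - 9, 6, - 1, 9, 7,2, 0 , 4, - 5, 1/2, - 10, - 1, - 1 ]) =[ - 10, - 9, - 5, - 1,-1, - 1, 0,1/2 , 2, 4, 6,  7, 9 ] 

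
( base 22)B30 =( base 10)5390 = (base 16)150E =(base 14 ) 1D70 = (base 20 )d9a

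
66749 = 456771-390022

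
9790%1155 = 550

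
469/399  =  1 + 10/57= 1.18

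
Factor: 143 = 11^1*13^1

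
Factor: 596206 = 2^1 *13^1*23^1 * 997^1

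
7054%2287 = 193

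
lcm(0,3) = 0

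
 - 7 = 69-76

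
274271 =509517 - 235246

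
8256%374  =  28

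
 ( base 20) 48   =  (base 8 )130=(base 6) 224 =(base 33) 2M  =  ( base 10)88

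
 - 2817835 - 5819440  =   - 8637275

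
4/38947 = 4/38947=0.00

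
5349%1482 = 903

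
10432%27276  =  10432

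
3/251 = 3/251 = 0.01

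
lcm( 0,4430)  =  0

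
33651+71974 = 105625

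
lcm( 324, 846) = 15228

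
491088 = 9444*52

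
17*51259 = 871403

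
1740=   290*6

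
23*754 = 17342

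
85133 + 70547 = 155680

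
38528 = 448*86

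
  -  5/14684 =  - 5/14684= -0.00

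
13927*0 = 0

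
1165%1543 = 1165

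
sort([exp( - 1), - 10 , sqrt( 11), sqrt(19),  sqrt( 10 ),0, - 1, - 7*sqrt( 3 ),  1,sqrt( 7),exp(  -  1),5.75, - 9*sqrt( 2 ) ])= [ - 9*sqrt(2), - 7*sqrt( 3 ) , - 10,-1,0,exp( - 1 ),exp( - 1 ) , 1, sqrt( 7) , sqrt(10 ),sqrt( 11 ),sqrt( 19),5.75 ] 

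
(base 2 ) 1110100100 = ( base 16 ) 3a4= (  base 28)158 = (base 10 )932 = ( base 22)1k8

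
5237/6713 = 5237/6713 = 0.78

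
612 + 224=836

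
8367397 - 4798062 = 3569335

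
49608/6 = 8268 = 8268.00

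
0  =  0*5934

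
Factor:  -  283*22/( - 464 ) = 2^( - 3 )*11^1 * 29^ ( - 1 )*283^1 = 3113/232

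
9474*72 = 682128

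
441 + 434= 875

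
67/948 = 67/948 = 0.07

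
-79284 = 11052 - 90336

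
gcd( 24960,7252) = 4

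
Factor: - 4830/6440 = - 2^( - 2 )*3^1= - 3/4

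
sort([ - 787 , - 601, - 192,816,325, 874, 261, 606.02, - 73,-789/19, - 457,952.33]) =[- 787, - 601,- 457, - 192, - 73,  -  789/19,261 , 325,606.02, 816, 874,952.33]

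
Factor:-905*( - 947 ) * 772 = 2^2  *  5^1*181^1*193^1 * 947^1 = 661631020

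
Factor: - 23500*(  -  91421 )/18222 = 1074196750/9111 = 2^1*3^( - 1)*5^3 * 11^1*47^1*3037^( - 1 )*8311^1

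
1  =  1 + 0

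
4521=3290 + 1231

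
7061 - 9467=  - 2406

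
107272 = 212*506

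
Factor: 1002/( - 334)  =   - 3 = -3^1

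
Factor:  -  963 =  - 3^2*107^1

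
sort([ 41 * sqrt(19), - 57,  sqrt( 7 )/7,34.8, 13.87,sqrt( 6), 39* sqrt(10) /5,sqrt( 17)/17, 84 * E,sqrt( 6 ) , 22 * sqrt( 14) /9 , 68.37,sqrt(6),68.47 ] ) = [- 57, sqrt( 17 )/17,sqrt(7) /7,sqrt(6) , sqrt( 6),sqrt(6) , 22*sqrt( 14) /9,13.87,39 * sqrt(10 )/5, 34.8,68.37, 68.47 , 41* sqrt( 19),84* E]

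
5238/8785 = 5238/8785 = 0.60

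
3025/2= 3025/2  =  1512.50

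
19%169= 19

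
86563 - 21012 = 65551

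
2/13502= 1/6751 = 0.00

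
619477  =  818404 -198927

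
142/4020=71/2010 = 0.04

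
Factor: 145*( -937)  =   - 135865 =- 5^1*29^1*937^1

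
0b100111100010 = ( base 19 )703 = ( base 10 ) 2530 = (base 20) 66a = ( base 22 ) 550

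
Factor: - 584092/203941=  -2^2 *23^(-1 )*8867^( - 1 )*146023^1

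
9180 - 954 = 8226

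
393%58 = 45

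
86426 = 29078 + 57348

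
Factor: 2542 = 2^1*31^1 * 41^1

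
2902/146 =19  +  64/73 = 19.88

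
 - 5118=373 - 5491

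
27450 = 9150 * 3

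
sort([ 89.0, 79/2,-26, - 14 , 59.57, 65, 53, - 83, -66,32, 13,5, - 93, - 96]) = [ - 96, - 93, - 83, - 66, - 26 , - 14, 5,  13, 32, 79/2,  53, 59.57, 65,89.0 ]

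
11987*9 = 107883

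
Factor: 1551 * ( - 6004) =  - 2^2*3^1*11^1*19^1*47^1*79^1 = - 9312204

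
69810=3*23270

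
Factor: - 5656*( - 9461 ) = 53511416=2^3 * 7^1 * 101^1*9461^1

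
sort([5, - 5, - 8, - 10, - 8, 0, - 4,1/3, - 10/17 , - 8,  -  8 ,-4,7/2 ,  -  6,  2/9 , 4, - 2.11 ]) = [ - 10, - 8, - 8, - 8, - 8  , - 6, - 5,- 4, - 4, - 2.11, - 10/17,0,2/9,1/3,7/2,4,5] 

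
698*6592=4601216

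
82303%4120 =4023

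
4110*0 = 0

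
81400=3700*22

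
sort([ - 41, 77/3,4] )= [ - 41, 4,77/3]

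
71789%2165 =344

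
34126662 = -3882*( - 8791 )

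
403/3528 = 403/3528 = 0.11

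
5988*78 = 467064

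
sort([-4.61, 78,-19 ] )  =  [-19,-4.61,78 ] 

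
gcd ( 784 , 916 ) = 4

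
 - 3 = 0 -3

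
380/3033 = 380/3033   =  0.13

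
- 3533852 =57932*(- 61)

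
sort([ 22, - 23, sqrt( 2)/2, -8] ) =[ - 23, - 8,  sqrt( 2) /2, 22 ] 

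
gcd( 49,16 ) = 1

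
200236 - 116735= 83501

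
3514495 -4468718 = - 954223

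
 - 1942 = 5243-7185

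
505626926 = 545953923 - 40326997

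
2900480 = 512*5665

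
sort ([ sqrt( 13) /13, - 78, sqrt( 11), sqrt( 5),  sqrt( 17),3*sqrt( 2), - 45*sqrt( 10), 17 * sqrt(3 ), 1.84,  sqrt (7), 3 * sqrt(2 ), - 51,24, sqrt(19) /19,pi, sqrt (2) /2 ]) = [-45 * sqrt (10), - 78, - 51, sqrt (19)/19, sqrt( 13 )/13, sqrt (2)/2,1.84, sqrt( 5), sqrt (7 ) , pi, sqrt(11),sqrt( 17),  3* sqrt( 2 ), 3 * sqrt( 2), 24, 17*sqrt(3)]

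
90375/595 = 18075/119 = 151.89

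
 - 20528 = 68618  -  89146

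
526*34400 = 18094400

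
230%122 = 108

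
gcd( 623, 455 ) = 7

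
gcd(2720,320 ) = 160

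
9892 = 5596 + 4296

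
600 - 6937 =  - 6337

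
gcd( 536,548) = 4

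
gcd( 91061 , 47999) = 1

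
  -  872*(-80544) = 70234368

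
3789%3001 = 788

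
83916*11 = 923076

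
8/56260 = 2/14065 = 0.00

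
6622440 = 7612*870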